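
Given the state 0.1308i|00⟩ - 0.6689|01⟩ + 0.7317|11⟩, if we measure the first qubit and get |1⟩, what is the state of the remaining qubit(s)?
|1⟩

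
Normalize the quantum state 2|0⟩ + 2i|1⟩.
1/√2|0⟩ + (1/√2)i|1⟩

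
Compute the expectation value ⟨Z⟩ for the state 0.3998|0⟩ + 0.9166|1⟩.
-0.6803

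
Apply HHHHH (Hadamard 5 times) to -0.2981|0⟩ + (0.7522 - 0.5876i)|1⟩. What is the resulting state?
(0.3211 - 0.4155i)|0⟩ + (-0.7427 + 0.4155i)|1⟩

H² = I, so H^5 = H: a single Hadamard. With (a, b) = (-0.2981, (0.7522 - 0.5876i)), H gives ((a + b)/√2, (a − b)/√2) = ((0.3211 - 0.4155i), (-0.7427 + 0.4155i)).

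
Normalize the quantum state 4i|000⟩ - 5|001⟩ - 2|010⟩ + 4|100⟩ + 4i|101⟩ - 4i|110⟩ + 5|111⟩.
0.3682i|000⟩ - 0.4603|001⟩ - 0.1841|010⟩ + 0.3682|100⟩ + 0.3682i|101⟩ - 0.3682i|110⟩ + 0.4603|111⟩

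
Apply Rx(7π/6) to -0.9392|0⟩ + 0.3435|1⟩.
(0.2431 - 0.3318i)|0⟩ + (-0.0889 + 0.9072i)|1⟩

Rx(7π/6) = [[cos(θ/2), −i·sin(θ/2)], [−i·sin(θ/2), cos(θ/2)]]; θ = 7π/6, cos(θ/2) ≈ -0.258819, sin(θ/2) ≈ 0.965926.
With a = amp(|0⟩) = -0.9392 and b = amp(|1⟩) = 0.3435:
new amp(|0⟩) = (-0.258819)·a + (-0.965926i)·b = (0.2431 - 0.3318i)
new amp(|1⟩) = (-0.965926i)·a + (-0.258819)·b = (-0.0889 + 0.9072i)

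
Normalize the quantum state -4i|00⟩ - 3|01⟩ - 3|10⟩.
-0.686i|00⟩ - 0.5145|01⟩ - 0.5145|10⟩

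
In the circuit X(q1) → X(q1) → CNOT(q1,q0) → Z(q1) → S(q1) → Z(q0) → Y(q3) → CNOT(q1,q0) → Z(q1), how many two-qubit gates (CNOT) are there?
2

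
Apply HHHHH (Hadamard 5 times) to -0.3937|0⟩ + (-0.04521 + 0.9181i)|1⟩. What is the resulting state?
(-0.3104 + 0.6492i)|0⟩ + (-0.2464 - 0.6492i)|1⟩

H² = I, so H^5 = H: a single Hadamard. With (a, b) = (-0.3937, (-0.04521 + 0.9181i)), H gives ((a + b)/√2, (a − b)/√2) = ((-0.3104 + 0.6492i), (-0.2464 - 0.6492i)).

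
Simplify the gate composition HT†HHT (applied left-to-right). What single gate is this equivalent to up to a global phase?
H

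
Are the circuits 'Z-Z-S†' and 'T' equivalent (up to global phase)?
No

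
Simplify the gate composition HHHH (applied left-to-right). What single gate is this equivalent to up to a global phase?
I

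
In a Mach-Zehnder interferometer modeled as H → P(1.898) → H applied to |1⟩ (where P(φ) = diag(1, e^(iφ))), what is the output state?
(0.6607 - 0.4735i)|0⟩ + (0.3393 + 0.4735i)|1⟩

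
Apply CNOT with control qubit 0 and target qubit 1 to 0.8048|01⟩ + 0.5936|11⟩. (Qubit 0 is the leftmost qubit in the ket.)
0.8048|01⟩ + 0.5936|10⟩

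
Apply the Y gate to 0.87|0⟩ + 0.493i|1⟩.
0.493|0⟩ + 0.87i|1⟩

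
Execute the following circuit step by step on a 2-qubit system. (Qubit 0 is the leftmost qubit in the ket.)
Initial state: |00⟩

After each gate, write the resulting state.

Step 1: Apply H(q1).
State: 1/√2|00⟩ + 1/√2|01⟩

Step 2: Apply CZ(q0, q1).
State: 1/√2|00⟩ + 1/√2|01⟩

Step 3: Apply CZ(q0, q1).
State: 1/√2|00⟩ + 1/√2|01⟩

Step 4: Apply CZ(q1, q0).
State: 1/√2|00⟩ + 1/√2|01⟩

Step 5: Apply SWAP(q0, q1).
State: 1/√2|00⟩ + 1/√2|10⟩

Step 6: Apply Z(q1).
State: 1/√2|00⟩ + 1/√2|10⟩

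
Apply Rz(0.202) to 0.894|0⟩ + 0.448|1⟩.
(0.8894 - 0.09014i)|0⟩ + (0.4457 + 0.04517i)|1⟩

Rz(0.202) = [[e^(−iθ/2), 0], [0, e^(iθ/2)]] with e^(±iθ/2) = cos(θ/2) ± i·sin(θ/2); θ = 0.202, cos(θ/2) ≈ 0.994904, sin(θ/2) ≈ 0.100828.
With a = amp(|0⟩) = 0.894 and b = amp(|1⟩) = 0.448:
new amp(|0⟩) = (0.994904 - 0.100828i)·a = (0.8894 - 0.09014i)
new amp(|1⟩) = (0.994904 + 0.100828i)·b = (0.4457 + 0.04517i)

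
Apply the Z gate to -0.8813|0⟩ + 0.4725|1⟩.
-0.8813|0⟩ - 0.4725|1⟩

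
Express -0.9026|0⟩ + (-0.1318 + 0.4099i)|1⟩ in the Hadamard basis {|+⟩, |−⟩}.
(-0.7314 + 0.2898i)|+⟩ + (-0.545 - 0.2898i)|−⟩

With |ψ⟩ = α|0⟩ + β|1⟩, the Hadamard-basis coefficients are ⟨+|ψ⟩ = (α + β)/√2 and ⟨−|ψ⟩ = (α − β)/√2.
Here α = -0.9026, β = (-0.1318 + 0.4099i): (α + β)/√2 = (-0.7314 + 0.2898i), (α − β)/√2 = (-0.545 - 0.2898i).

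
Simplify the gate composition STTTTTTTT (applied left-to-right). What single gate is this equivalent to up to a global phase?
S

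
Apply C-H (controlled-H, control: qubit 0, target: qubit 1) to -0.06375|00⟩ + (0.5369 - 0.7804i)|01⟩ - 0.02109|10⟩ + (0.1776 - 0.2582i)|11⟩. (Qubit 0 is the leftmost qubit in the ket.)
-0.06375|00⟩ + (0.5369 - 0.7804i)|01⟩ + (0.1107 - 0.1826i)|10⟩ + (-0.1405 + 0.1826i)|11⟩

C-H leaves the control-|0⟩ kets |00⟩, |01⟩ unchanged and applies H to qubit 1 on the control-|1⟩ pair (|10⟩, |11⟩).
H = [[1/√2, 1/√2], [1/√2, -1/√2]].
With a = amp(|10⟩) = -0.02109 and b = amp(|11⟩) = (0.1776 - 0.2582i):
new amp(|10⟩) = (1/√2)·a + (1/√2)·b = (0.1107 - 0.1826i)
new amp(|11⟩) = (1/√2)·a + (-1/√2)·b = (-0.1405 + 0.1826i)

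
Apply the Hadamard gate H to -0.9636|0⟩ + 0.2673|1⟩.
-0.4924|0⟩ - 0.8704|1⟩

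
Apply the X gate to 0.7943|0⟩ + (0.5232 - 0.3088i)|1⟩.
(0.5232 - 0.3088i)|0⟩ + 0.7943|1⟩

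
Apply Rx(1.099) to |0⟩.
0.8528|0⟩ - 0.5223i|1⟩

Rx(1.099) = [[cos(θ/2), −i·sin(θ/2)], [−i·sin(θ/2), cos(θ/2)]]; θ = 1.099, cos(θ/2) ≈ 0.852786, sin(θ/2) ≈ 0.522261.
With a = amp(|0⟩) = 1 and b = amp(|1⟩) = 0:
new amp(|0⟩) = (0.852786)·a + (-0.522261i)·b = 0.8528
new amp(|1⟩) = (-0.522261i)·a + (0.852786)·b = -0.5223i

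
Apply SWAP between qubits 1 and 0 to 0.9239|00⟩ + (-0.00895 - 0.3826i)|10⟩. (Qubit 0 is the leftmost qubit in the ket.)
0.9239|00⟩ + (-0.00895 - 0.3826i)|01⟩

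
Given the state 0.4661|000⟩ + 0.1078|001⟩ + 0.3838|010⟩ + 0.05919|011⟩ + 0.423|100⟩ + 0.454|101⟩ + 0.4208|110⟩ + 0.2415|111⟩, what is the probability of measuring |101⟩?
0.2061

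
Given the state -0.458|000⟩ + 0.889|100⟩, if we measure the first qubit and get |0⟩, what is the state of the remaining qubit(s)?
-|00⟩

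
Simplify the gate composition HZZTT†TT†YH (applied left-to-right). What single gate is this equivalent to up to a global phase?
Y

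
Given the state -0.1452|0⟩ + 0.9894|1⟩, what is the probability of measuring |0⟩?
0.02108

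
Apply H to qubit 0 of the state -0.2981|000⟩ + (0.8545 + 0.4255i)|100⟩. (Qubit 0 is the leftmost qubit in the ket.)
(0.3934 + 0.3009i)|000⟩ + (-0.815 - 0.3009i)|100⟩

H on qubit 0 mixes each pair of kets that differ only in qubit 0: amplitudes (a, b) of (|…0…⟩, |…1…⟩) become ((a + b)/√2, (a − b)/√2). Kets absent from the input have amplitude 0.
(|000⟩, |100⟩): (a, b) = (-0.2981, (0.8545 + 0.4255i)) → ((0.3934 + 0.3009i), (-0.815 - 0.3009i))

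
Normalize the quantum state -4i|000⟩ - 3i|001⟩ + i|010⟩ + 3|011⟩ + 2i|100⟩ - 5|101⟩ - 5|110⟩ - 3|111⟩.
-0.4041i|000⟩ - 0.303i|001⟩ + 0.101i|010⟩ + 0.303|011⟩ + 0.202i|100⟩ - 0.5051|101⟩ - 0.5051|110⟩ - 0.303|111⟩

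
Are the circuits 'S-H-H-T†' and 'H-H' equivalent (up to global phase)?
No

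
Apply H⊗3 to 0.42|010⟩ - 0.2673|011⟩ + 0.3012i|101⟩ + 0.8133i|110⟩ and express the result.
(0.05399 + 0.394i)|000⟩ + (0.243 + 0.1811i)|001⟩ + (-0.05399 - 0.1811i)|010⟩ + (-0.243 - 0.394i)|011⟩ + (0.05399 - 0.394i)|100⟩ + (0.243 - 0.1811i)|101⟩ + (-0.05399 + 0.1811i)|110⟩ + (-0.243 + 0.394i)|111⟩

H⊗3 gives amp(|y⟩) = (1/2√2) Σ_x (−1)^(x·y) amp(|x⟩), where x·y is the number of positions in which both x and y have a 1.
|000⟩: (0.42 - 0.2673 + 0.3012i + 0.8133i)/(2√2) = (0.05399 + 0.394i)
|001⟩: (0.42 + 0.2673 - 0.3012i + 0.8133i)/(2√2) = (0.243 + 0.1811i)
|010⟩: (-0.42 + 0.2673 + 0.3012i - 0.8133i)/(2√2) = (-0.05399 - 0.1811i)
|011⟩: (-0.42 - 0.2673 - 0.3012i - 0.8133i)/(2√2) = (-0.243 - 0.394i)
|100⟩: (0.42 - 0.2673 - 0.3012i - 0.8133i)/(2√2) = (0.05399 - 0.394i)
|101⟩: (0.42 + 0.2673 + 0.3012i - 0.8133i)/(2√2) = (0.243 - 0.1811i)
|110⟩: (-0.42 + 0.2673 - 0.3012i + 0.8133i)/(2√2) = (-0.05399 + 0.1811i)
|111⟩: (-0.42 - 0.2673 + 0.3012i + 0.8133i)/(2√2) = (-0.243 + 0.394i)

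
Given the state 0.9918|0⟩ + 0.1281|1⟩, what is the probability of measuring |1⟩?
0.01641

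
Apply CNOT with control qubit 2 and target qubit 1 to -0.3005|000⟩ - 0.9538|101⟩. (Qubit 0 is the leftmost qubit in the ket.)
-0.3005|000⟩ - 0.9538|111⟩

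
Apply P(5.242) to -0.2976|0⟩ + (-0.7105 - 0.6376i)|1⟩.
-0.2976|0⟩ + (-0.9092 + 0.2911i)|1⟩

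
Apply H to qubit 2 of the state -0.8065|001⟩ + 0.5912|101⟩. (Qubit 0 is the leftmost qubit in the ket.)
-0.5703|000⟩ + 0.5703|001⟩ + 0.418|100⟩ - 0.418|101⟩

H on qubit 2 mixes each pair of kets that differ only in qubit 2: amplitudes (a, b) of (|…0…⟩, |…1…⟩) become ((a + b)/√2, (a − b)/√2). Kets absent from the input have amplitude 0.
(|000⟩, |001⟩): (a, b) = (0, -0.8065) → (-0.5703, 0.5703)
(|100⟩, |101⟩): (a, b) = (0, 0.5912) → (0.418, -0.418)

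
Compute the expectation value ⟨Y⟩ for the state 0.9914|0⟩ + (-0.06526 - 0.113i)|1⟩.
-0.2241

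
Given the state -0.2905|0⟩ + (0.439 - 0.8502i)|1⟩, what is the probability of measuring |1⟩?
0.9156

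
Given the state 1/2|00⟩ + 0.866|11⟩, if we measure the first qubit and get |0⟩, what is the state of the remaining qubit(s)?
|0⟩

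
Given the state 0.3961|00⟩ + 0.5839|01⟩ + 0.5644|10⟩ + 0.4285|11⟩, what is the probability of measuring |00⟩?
0.1569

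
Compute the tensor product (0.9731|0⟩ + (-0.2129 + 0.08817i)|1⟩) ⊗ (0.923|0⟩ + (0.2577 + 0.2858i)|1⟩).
0.8982|00⟩ + (0.2508 + 0.2781i)|01⟩ + (-0.1965 + 0.08138i)|10⟩ + (-0.08006 - 0.03813i)|11⟩

amp(|b₁b₂…⟩) = product of the factor amplitudes for bits b₁, b₂, …; only kets whose every factor amplitude is nonzero survive.
|00⟩: (0.9731)(0.923) = 0.8982
|01⟩: (0.9731)(0.2577 + 0.2858i) = (0.2508 + 0.2781i)
|10⟩: (-0.2129 + 0.08817i)(0.923) = (-0.1965 + 0.08138i)
|11⟩: (-0.2129 + 0.08817i)(0.2577 + 0.2858i) = (-0.08006 - 0.03813i)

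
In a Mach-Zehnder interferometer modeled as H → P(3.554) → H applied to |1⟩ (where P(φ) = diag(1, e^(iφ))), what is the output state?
(0.9581 + 0.2004i)|0⟩ + (0.04192 - 0.2004i)|1⟩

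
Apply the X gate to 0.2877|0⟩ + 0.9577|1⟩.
0.9577|0⟩ + 0.2877|1⟩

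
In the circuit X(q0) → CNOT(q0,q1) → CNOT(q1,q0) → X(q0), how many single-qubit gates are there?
2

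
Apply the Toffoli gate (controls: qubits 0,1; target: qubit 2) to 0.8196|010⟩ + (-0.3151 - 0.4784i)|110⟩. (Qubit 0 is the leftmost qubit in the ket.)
0.8196|010⟩ + (-0.3151 - 0.4784i)|111⟩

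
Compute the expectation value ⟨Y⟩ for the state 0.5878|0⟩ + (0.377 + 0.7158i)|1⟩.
0.8415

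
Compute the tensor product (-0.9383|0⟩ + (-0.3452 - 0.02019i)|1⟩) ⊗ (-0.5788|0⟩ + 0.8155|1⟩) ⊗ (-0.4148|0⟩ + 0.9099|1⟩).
-0.2253|000⟩ + 0.4942|001⟩ + 0.3174|010⟩ - 0.6962|011⟩ + (-0.08288 - 0.004847i)|100⟩ + (0.1818 + 0.01063i)|101⟩ + (0.1168 + 0.00683i)|110⟩ + (-0.2561 - 0.01498i)|111⟩

amp(|b₁b₂…⟩) = product of the factor amplitudes for bits b₁, b₂, …; only kets whose every factor amplitude is nonzero survive.
|000⟩: (-0.9383)(-0.5788)(-0.4148) = -0.2253
|001⟩: (-0.9383)(-0.5788)(0.9099) = 0.4942
|010⟩: (-0.9383)(0.8155)(-0.4148) = 0.3174
|011⟩: (-0.9383)(0.8155)(0.9099) = -0.6962
|100⟩: (-0.3452 - 0.02019i)(-0.5788)(-0.4148) = (-0.08288 - 0.004847i)
|101⟩: (-0.3452 - 0.02019i)(-0.5788)(0.9099) = (0.1818 + 0.01063i)
|110⟩: (-0.3452 - 0.02019i)(0.8155)(-0.4148) = (0.1168 + 0.00683i)
|111⟩: (-0.3452 - 0.02019i)(0.8155)(0.9099) = (-0.2561 - 0.01498i)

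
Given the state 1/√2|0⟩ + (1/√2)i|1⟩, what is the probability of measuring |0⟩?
1/2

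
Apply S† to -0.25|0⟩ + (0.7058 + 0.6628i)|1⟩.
-0.25|0⟩ + (0.6628 - 0.7058i)|1⟩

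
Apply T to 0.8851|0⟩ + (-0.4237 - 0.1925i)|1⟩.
0.8851|0⟩ + (-0.1635 - 0.4357i)|1⟩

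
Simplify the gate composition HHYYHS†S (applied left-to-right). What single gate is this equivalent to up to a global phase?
H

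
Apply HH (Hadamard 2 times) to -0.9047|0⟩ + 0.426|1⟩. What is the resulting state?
-0.9047|0⟩ + 0.426|1⟩

H² = I, so an even number of Hadamards cancels: H^2 = I and the state is unchanged.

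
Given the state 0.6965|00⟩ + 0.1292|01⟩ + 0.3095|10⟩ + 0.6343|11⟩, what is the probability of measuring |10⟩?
0.09579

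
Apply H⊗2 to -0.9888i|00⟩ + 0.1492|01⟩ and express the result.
(0.0746 - 0.4944i)|00⟩ + (-0.0746 - 0.4944i)|01⟩ + (0.0746 - 0.4944i)|10⟩ + (-0.0746 - 0.4944i)|11⟩

H⊗2 gives amp(|y⟩) = (1/2) Σ_x (−1)^(x·y) amp(|x⟩), where x·y is the number of positions in which both x and y have a 1.
|00⟩: (-0.9888i + 0.1492)/2 = (0.0746 - 0.4944i)
|01⟩: (-0.9888i - 0.1492)/2 = (-0.0746 - 0.4944i)
|10⟩: (-0.9888i + 0.1492)/2 = (0.0746 - 0.4944i)
|11⟩: (-0.9888i - 0.1492)/2 = (-0.0746 - 0.4944i)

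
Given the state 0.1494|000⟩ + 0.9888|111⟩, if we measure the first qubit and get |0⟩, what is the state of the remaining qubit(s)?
|00⟩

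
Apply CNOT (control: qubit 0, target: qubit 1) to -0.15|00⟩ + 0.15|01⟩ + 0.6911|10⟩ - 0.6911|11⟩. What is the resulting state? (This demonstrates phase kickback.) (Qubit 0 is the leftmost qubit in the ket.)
-0.15|00⟩ + 0.15|01⟩ - 0.6911|10⟩ + 0.6911|11⟩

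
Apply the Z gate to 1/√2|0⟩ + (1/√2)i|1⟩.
1/√2|0⟩ - (1/√2)i|1⟩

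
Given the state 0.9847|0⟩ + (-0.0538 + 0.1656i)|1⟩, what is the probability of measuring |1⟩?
0.03032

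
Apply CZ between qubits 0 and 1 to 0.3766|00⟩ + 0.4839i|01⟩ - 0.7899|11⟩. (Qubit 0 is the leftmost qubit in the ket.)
0.3766|00⟩ + 0.4839i|01⟩ + 0.7899|11⟩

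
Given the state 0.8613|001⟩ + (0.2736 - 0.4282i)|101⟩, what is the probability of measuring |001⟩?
0.7418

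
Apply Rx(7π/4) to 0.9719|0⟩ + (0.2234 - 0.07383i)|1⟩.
(-0.9262 - 0.08549i)|0⟩ + (-0.2064 - 0.3037i)|1⟩

Rx(7π/4) = [[cos(θ/2), −i·sin(θ/2)], [−i·sin(θ/2), cos(θ/2)]]; θ = 7π/4, cos(θ/2) ≈ -0.92388, sin(θ/2) ≈ 0.382683.
With a = amp(|0⟩) = 0.9719 and b = amp(|1⟩) = (0.2234 - 0.07383i):
new amp(|0⟩) = (-0.92388)·a + (-0.382683i)·b = (-0.9262 - 0.08549i)
new amp(|1⟩) = (-0.382683i)·a + (-0.92388)·b = (-0.2064 - 0.3037i)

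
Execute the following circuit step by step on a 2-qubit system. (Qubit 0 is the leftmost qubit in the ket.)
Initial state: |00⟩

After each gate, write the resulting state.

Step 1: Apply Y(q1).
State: i|01⟩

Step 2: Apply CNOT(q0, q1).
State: i|01⟩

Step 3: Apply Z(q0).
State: i|01⟩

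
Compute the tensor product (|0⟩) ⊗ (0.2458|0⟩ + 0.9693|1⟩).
0.2458|00⟩ + 0.9693|01⟩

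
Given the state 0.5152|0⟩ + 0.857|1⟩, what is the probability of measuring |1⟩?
0.7344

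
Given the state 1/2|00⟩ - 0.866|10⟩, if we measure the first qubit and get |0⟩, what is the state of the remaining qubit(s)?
|0⟩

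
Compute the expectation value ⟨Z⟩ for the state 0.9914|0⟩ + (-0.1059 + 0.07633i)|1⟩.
0.9658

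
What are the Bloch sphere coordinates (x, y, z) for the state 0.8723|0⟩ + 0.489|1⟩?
(0.8531, 0, 0.5218)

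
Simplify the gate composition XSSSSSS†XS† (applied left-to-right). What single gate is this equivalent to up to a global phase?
S†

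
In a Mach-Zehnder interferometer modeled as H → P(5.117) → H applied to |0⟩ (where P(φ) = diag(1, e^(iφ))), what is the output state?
(0.6968 - 0.4596i)|0⟩ + (0.3032 + 0.4596i)|1⟩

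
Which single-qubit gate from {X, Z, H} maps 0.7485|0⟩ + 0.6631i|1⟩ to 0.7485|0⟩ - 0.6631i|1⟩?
Z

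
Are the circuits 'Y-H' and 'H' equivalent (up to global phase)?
No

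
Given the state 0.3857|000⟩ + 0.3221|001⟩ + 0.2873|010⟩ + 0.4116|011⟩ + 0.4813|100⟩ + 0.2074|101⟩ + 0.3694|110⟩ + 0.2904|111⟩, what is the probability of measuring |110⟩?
0.1365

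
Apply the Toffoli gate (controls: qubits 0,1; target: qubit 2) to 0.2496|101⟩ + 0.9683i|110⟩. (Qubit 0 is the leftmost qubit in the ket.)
0.2496|101⟩ + 0.9683i|111⟩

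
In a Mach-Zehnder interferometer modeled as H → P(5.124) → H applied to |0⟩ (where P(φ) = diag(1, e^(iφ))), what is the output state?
(0.7 - 0.4582i)|0⟩ + (0.3 + 0.4582i)|1⟩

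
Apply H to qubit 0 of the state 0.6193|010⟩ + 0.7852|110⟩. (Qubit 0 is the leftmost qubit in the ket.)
0.9931|010⟩ - 0.1173|110⟩

H on qubit 0 mixes each pair of kets that differ only in qubit 0: amplitudes (a, b) of (|…0…⟩, |…1…⟩) become ((a + b)/√2, (a − b)/√2). Kets absent from the input have amplitude 0.
(|010⟩, |110⟩): (a, b) = (0.6193, 0.7852) → (0.9931, -0.1173)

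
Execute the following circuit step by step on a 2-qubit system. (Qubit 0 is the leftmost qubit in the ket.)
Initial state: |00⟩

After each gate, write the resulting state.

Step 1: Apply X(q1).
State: |01⟩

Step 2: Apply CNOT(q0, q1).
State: |01⟩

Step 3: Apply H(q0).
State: 1/√2|01⟩ + 1/√2|11⟩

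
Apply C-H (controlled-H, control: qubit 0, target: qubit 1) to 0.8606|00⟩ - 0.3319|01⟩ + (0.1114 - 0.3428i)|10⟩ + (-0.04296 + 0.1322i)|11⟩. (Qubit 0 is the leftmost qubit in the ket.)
0.8606|00⟩ - 0.3319|01⟩ + (0.04839 - 0.1489i)|10⟩ + (0.1091 - 0.3359i)|11⟩

C-H leaves the control-|0⟩ kets |00⟩, |01⟩ unchanged and applies H to qubit 1 on the control-|1⟩ pair (|10⟩, |11⟩).
H = [[1/√2, 1/√2], [1/√2, -1/√2]].
With a = amp(|10⟩) = (0.1114 - 0.3428i) and b = amp(|11⟩) = (-0.04296 + 0.1322i):
new amp(|10⟩) = (1/√2)·a + (1/√2)·b = (0.04839 - 0.1489i)
new amp(|11⟩) = (1/√2)·a + (-1/√2)·b = (0.1091 - 0.3359i)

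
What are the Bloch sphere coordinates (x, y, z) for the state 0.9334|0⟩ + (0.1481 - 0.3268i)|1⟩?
(0.2765, -0.6101, 0.7425)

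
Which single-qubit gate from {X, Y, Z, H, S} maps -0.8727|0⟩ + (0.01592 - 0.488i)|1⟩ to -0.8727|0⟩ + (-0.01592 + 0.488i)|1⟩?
Z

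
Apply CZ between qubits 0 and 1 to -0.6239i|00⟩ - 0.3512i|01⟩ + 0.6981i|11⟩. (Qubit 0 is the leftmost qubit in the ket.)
-0.6239i|00⟩ - 0.3512i|01⟩ - 0.6981i|11⟩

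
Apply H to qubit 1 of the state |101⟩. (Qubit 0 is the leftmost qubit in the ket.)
1/√2|101⟩ + 1/√2|111⟩

H on qubit 1 mixes each pair of kets that differ only in qubit 1: amplitudes (a, b) of (|…0…⟩, |…1…⟩) become ((a + b)/√2, (a − b)/√2). Kets absent from the input have amplitude 0.
(|101⟩, |111⟩): (a, b) = (1, 0) → (1/√2, 1/√2)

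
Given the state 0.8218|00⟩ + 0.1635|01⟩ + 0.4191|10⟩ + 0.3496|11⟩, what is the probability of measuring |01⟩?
0.02673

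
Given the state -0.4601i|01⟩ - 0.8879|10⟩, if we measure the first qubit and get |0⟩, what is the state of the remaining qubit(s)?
-i|1⟩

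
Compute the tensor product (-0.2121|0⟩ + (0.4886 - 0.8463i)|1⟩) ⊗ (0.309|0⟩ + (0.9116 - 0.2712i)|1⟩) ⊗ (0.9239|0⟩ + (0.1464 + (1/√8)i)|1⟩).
-0.06055|000⟩ + (-0.009595 - 0.02317i)|001⟩ + (-0.1786 + 0.05314i)|010⟩ + (-0.04864 - 0.05994i)|011⟩ + (0.1395 - 0.2416i)|100⟩ + (0.1146 + 0.01509i)|101⟩ + (0.1995 - 0.8352i)|110⟩ + (0.3512 - 0.05602i)|111⟩

amp(|b₁b₂…⟩) = product of the factor amplitudes for bits b₁, b₂, …; only kets whose every factor amplitude is nonzero survive.
|000⟩: (-0.2121)(0.309)(0.9239) = -0.06055
|001⟩: (-0.2121)(0.309)(0.1464 + (1/√8)i) = (-0.009595 - 0.02317i)
|010⟩: (-0.2121)(0.9116 - 0.2712i)(0.9239) = (-0.1786 + 0.05314i)
|011⟩: (-0.2121)(0.9116 - 0.2712i)(0.1464 + (1/√8)i) = (-0.04864 - 0.05994i)
|100⟩: (0.4886 - 0.8463i)(0.309)(0.9239) = (0.1395 - 0.2416i)
|101⟩: (0.4886 - 0.8463i)(0.309)(0.1464 + (1/√8)i) = (0.1146 + 0.01509i)
|110⟩: (0.4886 - 0.8463i)(0.9116 - 0.2712i)(0.9239) = (0.1995 - 0.8352i)
|111⟩: (0.4886 - 0.8463i)(0.9116 - 0.2712i)(0.1464 + (1/√8)i) = (0.3512 - 0.05602i)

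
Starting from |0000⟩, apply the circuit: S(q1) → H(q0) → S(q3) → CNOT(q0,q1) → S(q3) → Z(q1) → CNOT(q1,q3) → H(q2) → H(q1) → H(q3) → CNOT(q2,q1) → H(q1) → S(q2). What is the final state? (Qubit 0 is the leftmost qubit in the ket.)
1/√8|0000⟩ + 1/√8|0001⟩ + (1/√8)i|0010⟩ + (1/√8)i|0011⟩ - 1/√8|1100⟩ + 1/√8|1101⟩ + (1/√8)i|1110⟩ - (1/√8)i|1111⟩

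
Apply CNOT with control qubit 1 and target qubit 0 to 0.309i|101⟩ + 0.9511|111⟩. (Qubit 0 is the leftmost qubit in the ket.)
0.9511|011⟩ + 0.309i|101⟩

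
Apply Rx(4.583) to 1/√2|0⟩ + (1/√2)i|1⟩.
0.06465|0⟩ - 0.9979i|1⟩

Rx(4.583) = [[cos(θ/2), −i·sin(θ/2)], [−i·sin(θ/2), cos(θ/2)]]; θ = 4.583, cos(θ/2) ≈ -0.659914, sin(θ/2) ≈ 0.751342.
With a = amp(|0⟩) = 1/√2 and b = amp(|1⟩) = (1/√2)i:
new amp(|0⟩) = (-0.659914)·a + (-0.751342i)·b = 0.06465
new amp(|1⟩) = (-0.751342i)·a + (-0.659914)·b = -0.9979i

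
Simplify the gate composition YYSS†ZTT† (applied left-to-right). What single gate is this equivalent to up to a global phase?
Z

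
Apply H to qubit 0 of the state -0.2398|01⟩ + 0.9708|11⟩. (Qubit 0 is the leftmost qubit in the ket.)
0.5169|01⟩ - 0.856|11⟩

H on qubit 0 mixes each pair of kets that differ only in qubit 0: amplitudes (a, b) of (|…0…⟩, |…1…⟩) become ((a + b)/√2, (a − b)/√2). Kets absent from the input have amplitude 0.
(|01⟩, |11⟩): (a, b) = (-0.2398, 0.9708) → (0.5169, -0.856)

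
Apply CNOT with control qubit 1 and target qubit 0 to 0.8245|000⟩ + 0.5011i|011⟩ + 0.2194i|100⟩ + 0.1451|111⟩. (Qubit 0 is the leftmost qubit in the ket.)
0.8245|000⟩ + 0.1451|011⟩ + 0.2194i|100⟩ + 0.5011i|111⟩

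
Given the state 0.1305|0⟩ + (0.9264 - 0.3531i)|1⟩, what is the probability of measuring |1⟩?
0.9829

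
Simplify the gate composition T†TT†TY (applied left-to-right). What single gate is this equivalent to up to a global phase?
Y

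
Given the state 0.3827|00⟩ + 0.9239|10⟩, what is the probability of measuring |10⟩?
0.8536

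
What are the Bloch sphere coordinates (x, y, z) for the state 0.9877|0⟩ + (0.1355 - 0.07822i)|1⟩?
(0.2677, -0.1545, 0.9511)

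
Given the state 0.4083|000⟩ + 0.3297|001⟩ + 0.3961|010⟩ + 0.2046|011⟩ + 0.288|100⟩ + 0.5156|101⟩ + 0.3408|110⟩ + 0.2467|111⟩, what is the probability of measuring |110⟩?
0.1161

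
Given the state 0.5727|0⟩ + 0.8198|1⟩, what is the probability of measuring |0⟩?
0.328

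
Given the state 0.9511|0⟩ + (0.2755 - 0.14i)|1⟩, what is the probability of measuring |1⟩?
0.0955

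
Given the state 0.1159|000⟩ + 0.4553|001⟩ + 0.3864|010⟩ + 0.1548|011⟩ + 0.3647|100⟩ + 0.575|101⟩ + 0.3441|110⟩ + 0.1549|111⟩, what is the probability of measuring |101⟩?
0.3306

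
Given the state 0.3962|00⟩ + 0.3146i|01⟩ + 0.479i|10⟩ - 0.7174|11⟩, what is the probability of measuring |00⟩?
0.157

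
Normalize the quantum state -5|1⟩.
-|1⟩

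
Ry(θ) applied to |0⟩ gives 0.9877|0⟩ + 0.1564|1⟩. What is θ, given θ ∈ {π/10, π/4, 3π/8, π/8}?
π/10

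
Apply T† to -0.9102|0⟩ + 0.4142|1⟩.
-0.9102|0⟩ + (0.2929 - 0.2929i)|1⟩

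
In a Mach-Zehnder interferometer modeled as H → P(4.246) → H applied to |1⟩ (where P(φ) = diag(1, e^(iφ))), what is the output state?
(0.7248 + 0.4466i)|0⟩ + (0.2752 - 0.4466i)|1⟩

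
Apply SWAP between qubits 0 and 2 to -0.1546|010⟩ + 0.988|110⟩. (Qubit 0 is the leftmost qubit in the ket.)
-0.1546|010⟩ + 0.988|011⟩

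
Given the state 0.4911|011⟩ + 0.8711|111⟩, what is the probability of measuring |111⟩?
0.7588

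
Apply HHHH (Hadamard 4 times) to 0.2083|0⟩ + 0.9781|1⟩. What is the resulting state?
0.2083|0⟩ + 0.9781|1⟩

H² = I, so an even number of Hadamards cancels: H^4 = I and the state is unchanged.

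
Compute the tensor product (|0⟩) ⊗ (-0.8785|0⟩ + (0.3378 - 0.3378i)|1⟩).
-0.8785|00⟩ + (0.3378 - 0.3378i)|01⟩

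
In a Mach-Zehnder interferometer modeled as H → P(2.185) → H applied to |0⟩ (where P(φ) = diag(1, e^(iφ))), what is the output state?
(0.2118 + 0.4086i)|0⟩ + (0.7882 - 0.4086i)|1⟩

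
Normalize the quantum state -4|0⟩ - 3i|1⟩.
-0.8|0⟩ - 0.6i|1⟩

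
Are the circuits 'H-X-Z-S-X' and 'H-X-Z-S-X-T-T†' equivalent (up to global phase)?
Yes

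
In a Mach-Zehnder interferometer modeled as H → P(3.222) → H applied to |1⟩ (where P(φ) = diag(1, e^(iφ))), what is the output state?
(0.9984 + 0.04016i)|0⟩ + (0.001615 - 0.04016i)|1⟩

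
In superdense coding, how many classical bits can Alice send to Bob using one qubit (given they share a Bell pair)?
2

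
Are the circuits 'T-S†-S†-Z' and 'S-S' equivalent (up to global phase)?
No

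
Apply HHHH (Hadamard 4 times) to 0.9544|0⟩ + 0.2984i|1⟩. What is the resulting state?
0.9544|0⟩ + 0.2984i|1⟩

H² = I, so an even number of Hadamards cancels: H^4 = I and the state is unchanged.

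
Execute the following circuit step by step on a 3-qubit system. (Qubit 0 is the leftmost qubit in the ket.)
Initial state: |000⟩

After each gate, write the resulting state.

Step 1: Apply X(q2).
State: |001⟩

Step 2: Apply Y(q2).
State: -i|000⟩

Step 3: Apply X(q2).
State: -i|001⟩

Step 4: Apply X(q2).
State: -i|000⟩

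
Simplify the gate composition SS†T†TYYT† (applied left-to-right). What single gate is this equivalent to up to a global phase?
T†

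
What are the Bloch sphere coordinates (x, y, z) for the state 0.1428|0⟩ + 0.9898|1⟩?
(0.2827, 0, -0.9593)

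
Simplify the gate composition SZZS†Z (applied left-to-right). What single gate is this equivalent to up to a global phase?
Z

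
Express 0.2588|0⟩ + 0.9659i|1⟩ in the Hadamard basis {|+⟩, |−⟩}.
(0.183 + 0.683i)|+⟩ + (0.183 - 0.683i)|−⟩

With |ψ⟩ = α|0⟩ + β|1⟩, the Hadamard-basis coefficients are ⟨+|ψ⟩ = (α + β)/√2 and ⟨−|ψ⟩ = (α − β)/√2.
Here α = 0.2588, β = 0.9659i: (α + β)/√2 = (0.183 + 0.683i), (α − β)/√2 = (0.183 - 0.683i).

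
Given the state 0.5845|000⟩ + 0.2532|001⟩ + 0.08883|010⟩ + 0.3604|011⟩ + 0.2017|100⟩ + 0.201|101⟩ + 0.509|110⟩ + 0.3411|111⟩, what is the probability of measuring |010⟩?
0.007891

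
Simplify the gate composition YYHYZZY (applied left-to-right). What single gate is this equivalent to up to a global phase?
H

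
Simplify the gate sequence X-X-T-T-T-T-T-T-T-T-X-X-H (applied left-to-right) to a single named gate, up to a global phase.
H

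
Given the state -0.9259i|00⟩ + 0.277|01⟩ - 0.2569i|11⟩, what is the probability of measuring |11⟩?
0.066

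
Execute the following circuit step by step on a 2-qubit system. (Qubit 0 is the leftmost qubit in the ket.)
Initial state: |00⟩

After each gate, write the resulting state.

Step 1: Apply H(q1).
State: 1/√2|00⟩ + 1/√2|01⟩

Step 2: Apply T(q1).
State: 1/√2|00⟩ + (1/2 + (1/2)i)|01⟩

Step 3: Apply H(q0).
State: 1/2|00⟩ + (1/√8 + (1/√8)i)|01⟩ + 1/2|10⟩ + (1/√8 + (1/√8)i)|11⟩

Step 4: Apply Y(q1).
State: (1/√8 - (1/√8)i)|00⟩ + (1/2)i|01⟩ + (1/√8 - (1/√8)i)|10⟩ + (1/2)i|11⟩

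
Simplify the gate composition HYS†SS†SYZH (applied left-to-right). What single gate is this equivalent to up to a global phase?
X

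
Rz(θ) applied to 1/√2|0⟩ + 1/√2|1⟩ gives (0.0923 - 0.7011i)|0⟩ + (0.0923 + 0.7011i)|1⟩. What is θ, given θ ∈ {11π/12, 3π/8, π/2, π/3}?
11π/12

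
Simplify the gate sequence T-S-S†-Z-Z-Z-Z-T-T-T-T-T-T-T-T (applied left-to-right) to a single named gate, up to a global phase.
T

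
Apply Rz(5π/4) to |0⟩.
(-0.3827 - 0.9239i)|0⟩

Rz(5π/4) = [[e^(−iθ/2), 0], [0, e^(iθ/2)]] with e^(±iθ/2) = cos(θ/2) ± i·sin(θ/2); θ = 5π/4, cos(θ/2) ≈ -0.382683, sin(θ/2) ≈ 0.92388.
With a = amp(|0⟩) = 1 and b = amp(|1⟩) = 0:
new amp(|0⟩) = (-0.382683 - 0.92388i)·a = (-0.3827 - 0.9239i)
new amp(|1⟩) = (-0.382683 + 0.92388i)·b = 0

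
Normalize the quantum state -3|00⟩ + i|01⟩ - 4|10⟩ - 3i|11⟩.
-0.5071|00⟩ + 0.169i|01⟩ - 0.6761|10⟩ - 0.5071i|11⟩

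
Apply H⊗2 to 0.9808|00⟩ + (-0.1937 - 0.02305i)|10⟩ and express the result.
(0.3936 - 0.01153i)|00⟩ + (0.3936 - 0.01153i)|01⟩ + (0.5873 + 0.01153i)|10⟩ + (0.5873 + 0.01153i)|11⟩

H⊗2 gives amp(|y⟩) = (1/2) Σ_x (−1)^(x·y) amp(|x⟩), where x·y is the number of positions in which both x and y have a 1.
|00⟩: (0.9808 + (-0.1937 - 0.02305i))/2 = (0.3936 - 0.01153i)
|01⟩: (0.9808 + (-0.1937 - 0.02305i))/2 = (0.3936 - 0.01153i)
|10⟩: (0.9808 - (-0.1937 - 0.02305i))/2 = (0.5873 + 0.01153i)
|11⟩: (0.9808 - (-0.1937 - 0.02305i))/2 = (0.5873 + 0.01153i)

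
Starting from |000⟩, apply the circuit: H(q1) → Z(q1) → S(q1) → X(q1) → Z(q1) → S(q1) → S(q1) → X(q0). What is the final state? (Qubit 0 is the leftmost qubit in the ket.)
-(1/√2)i|100⟩ + 1/√2|110⟩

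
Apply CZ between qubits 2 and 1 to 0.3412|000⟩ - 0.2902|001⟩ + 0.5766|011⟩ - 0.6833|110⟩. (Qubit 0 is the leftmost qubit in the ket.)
0.3412|000⟩ - 0.2902|001⟩ - 0.5766|011⟩ - 0.6833|110⟩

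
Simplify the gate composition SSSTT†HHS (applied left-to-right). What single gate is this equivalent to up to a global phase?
I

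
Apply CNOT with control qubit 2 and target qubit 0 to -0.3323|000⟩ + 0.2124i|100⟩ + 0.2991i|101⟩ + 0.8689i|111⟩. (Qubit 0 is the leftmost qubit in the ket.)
-0.3323|000⟩ + 0.2991i|001⟩ + 0.8689i|011⟩ + 0.2124i|100⟩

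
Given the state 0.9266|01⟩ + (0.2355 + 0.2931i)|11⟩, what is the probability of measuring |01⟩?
0.8586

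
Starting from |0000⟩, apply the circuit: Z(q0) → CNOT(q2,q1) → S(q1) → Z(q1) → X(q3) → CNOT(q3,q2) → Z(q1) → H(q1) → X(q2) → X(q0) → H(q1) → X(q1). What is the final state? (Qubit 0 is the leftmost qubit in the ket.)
|1101⟩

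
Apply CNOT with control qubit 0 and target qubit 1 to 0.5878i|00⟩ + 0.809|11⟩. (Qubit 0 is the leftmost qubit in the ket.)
0.5878i|00⟩ + 0.809|10⟩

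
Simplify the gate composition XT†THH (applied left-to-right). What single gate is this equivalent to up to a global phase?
X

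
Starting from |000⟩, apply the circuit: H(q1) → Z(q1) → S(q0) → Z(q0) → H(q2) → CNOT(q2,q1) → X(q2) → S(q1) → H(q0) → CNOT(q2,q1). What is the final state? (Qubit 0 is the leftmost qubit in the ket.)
-1/√8|000⟩ - (1/√8)i|001⟩ + (1/√8)i|010⟩ + 1/√8|011⟩ - 1/√8|100⟩ - (1/√8)i|101⟩ + (1/√8)i|110⟩ + 1/√8|111⟩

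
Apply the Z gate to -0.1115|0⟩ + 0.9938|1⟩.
-0.1115|0⟩ - 0.9938|1⟩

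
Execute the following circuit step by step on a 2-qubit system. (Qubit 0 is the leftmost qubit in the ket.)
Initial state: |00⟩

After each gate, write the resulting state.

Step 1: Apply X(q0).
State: |10⟩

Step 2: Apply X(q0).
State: |00⟩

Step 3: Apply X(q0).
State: |10⟩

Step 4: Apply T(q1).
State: |10⟩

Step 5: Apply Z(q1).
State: |10⟩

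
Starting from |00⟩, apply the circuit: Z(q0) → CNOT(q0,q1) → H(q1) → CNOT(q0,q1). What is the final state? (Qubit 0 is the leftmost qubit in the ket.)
1/√2|00⟩ + 1/√2|01⟩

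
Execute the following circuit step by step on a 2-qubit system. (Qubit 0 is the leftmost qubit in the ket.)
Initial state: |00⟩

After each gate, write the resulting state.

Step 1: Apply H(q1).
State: 1/√2|00⟩ + 1/√2|01⟩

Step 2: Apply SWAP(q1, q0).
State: 1/√2|00⟩ + 1/√2|10⟩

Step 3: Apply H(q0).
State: |00⟩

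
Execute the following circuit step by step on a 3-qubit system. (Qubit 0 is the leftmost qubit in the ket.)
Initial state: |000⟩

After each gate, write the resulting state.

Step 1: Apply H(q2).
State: 1/√2|000⟩ + 1/√2|001⟩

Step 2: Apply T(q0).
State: 1/√2|000⟩ + 1/√2|001⟩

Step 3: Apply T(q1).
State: 1/√2|000⟩ + 1/√2|001⟩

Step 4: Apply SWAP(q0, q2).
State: 1/√2|000⟩ + 1/√2|100⟩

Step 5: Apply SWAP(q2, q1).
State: 1/√2|000⟩ + 1/√2|100⟩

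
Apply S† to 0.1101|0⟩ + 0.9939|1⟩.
0.1101|0⟩ - 0.9939i|1⟩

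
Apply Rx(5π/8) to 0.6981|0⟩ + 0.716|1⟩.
(0.3878 - 0.5953i)|0⟩ + (0.3978 - 0.5804i)|1⟩

Rx(5π/8) = [[cos(θ/2), −i·sin(θ/2)], [−i·sin(θ/2), cos(θ/2)]]; θ = 5π/8, cos(θ/2) ≈ 0.55557, sin(θ/2) ≈ 0.83147.
With a = amp(|0⟩) = 0.6981 and b = amp(|1⟩) = 0.716:
new amp(|0⟩) = (0.55557)·a + (-0.83147i)·b = (0.3878 - 0.5953i)
new amp(|1⟩) = (-0.83147i)·a + (0.55557)·b = (0.3978 - 0.5804i)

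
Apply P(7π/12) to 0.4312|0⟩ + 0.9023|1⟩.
0.4312|0⟩ + (-0.2335 + 0.8716i)|1⟩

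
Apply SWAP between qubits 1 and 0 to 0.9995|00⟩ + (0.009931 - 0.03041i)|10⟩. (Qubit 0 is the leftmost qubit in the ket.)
0.9995|00⟩ + (0.009931 - 0.03041i)|01⟩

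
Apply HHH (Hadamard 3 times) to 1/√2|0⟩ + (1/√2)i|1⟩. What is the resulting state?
(1/2 + (1/2)i)|0⟩ + (1/2 - (1/2)i)|1⟩

H² = I, so H^3 = H: a single Hadamard. With (a, b) = (1/√2, (1/√2)i), H gives ((a + b)/√2, (a − b)/√2) = ((1/2 + (1/2)i), (1/2 - (1/2)i)).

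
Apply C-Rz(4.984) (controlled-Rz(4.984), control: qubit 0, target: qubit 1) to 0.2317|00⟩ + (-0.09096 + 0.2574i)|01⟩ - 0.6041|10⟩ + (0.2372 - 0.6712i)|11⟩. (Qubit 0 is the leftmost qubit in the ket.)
0.2317|00⟩ + (-0.09096 + 0.2574i)|01⟩ + (0.4811 + 0.3654i)|10⟩ + (0.2171 + 0.678i)|11⟩

C-Rz(4.984) leaves the control-|0⟩ kets |00⟩, |01⟩ unchanged and applies Rz(4.984) to qubit 1 on the control-|1⟩ pair (|10⟩, |11⟩).
Rz(4.984) = [[e^(−iθ/2), 0], [0, e^(iθ/2)]] with e^(±iθ/2) = cos(θ/2) ± i·sin(θ/2); θ = 4.984, cos(θ/2) ≈ -0.79633, sin(θ/2) ≈ 0.604862.
With a = amp(|10⟩) = -0.6041 and b = amp(|11⟩) = (0.2372 - 0.6712i):
new amp(|10⟩) = (-0.79633 - 0.604862i)·a = (0.4811 + 0.3654i)
new amp(|11⟩) = (-0.79633 + 0.604862i)·b = (0.2171 + 0.678i)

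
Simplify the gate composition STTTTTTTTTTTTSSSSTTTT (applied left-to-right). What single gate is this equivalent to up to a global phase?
S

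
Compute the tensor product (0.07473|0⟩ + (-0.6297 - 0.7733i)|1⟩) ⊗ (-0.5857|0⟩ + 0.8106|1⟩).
-0.04377|00⟩ + 0.06058|01⟩ + (0.3688 + 0.4529i)|10⟩ + (-0.5104 - 0.6268i)|11⟩

amp(|b₁b₂…⟩) = product of the factor amplitudes for bits b₁, b₂, …; only kets whose every factor amplitude is nonzero survive.
|00⟩: (0.07473)(-0.5857) = -0.04377
|01⟩: (0.07473)(0.8106) = 0.06058
|10⟩: (-0.6297 - 0.7733i)(-0.5857) = (0.3688 + 0.4529i)
|11⟩: (-0.6297 - 0.7733i)(0.8106) = (-0.5104 - 0.6268i)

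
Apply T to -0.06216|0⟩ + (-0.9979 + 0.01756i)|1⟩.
-0.06216|0⟩ + (-0.718 - 0.6932i)|1⟩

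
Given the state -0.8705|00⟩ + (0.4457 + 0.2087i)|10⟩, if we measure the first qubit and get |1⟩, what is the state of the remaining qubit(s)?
(0.9056 + 0.4241i)|0⟩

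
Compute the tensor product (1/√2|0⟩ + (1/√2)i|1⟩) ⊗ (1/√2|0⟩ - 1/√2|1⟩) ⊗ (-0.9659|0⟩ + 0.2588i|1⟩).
-0.483|000⟩ + 0.1294i|001⟩ + 0.483|010⟩ - 0.1294i|011⟩ - 0.483i|100⟩ - 0.1294|101⟩ + 0.483i|110⟩ + 0.1294|111⟩

amp(|b₁b₂…⟩) = product of the factor amplitudes for bits b₁, b₂, …; only kets whose every factor amplitude is nonzero survive.
|000⟩: (1/√2)(1/√2)(-0.9659) = -0.483
|001⟩: (1/√2)(1/√2)(0.2588i) = 0.1294i
|010⟩: (1/√2)(-1/√2)(-0.9659) = 0.483
|011⟩: (1/√2)(-1/√2)(0.2588i) = -0.1294i
|100⟩: ((1/√2)i)(1/√2)(-0.9659) = -0.483i
|101⟩: ((1/√2)i)(1/√2)(0.2588i) = -0.1294
|110⟩: ((1/√2)i)(-1/√2)(-0.9659) = 0.483i
|111⟩: ((1/√2)i)(-1/√2)(0.2588i) = 0.1294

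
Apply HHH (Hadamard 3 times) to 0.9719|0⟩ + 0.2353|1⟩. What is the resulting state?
0.8536|0⟩ + 0.5209|1⟩

H² = I, so H^3 = H: a single Hadamard. With (a, b) = (0.9719, 0.2353), H gives ((a + b)/√2, (a − b)/√2) = (0.8536, 0.5209).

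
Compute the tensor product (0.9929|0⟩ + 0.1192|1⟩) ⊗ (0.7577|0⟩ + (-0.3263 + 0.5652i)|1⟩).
0.7523|00⟩ + (-0.324 + 0.5612i)|01⟩ + 0.09032|10⟩ + (-0.03889 + 0.06737i)|11⟩

amp(|b₁b₂…⟩) = product of the factor amplitudes for bits b₁, b₂, …; only kets whose every factor amplitude is nonzero survive.
|00⟩: (0.9929)(0.7577) = 0.7523
|01⟩: (0.9929)(-0.3263 + 0.5652i) = (-0.324 + 0.5612i)
|10⟩: (0.1192)(0.7577) = 0.09032
|11⟩: (0.1192)(-0.3263 + 0.5652i) = (-0.03889 + 0.06737i)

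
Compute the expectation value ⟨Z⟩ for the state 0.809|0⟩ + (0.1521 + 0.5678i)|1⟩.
0.3089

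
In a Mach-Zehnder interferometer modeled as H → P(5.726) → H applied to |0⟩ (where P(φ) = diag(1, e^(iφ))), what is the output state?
(0.9244 - 0.2644i)|0⟩ + (0.07563 + 0.2644i)|1⟩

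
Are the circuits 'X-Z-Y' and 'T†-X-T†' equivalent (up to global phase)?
No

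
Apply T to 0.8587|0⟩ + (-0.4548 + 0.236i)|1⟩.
0.8587|0⟩ + (-0.4885 - 0.1547i)|1⟩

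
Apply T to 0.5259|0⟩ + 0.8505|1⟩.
0.5259|0⟩ + (0.6014 + 0.6014i)|1⟩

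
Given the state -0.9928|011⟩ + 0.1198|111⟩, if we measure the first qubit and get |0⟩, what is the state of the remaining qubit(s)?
-|11⟩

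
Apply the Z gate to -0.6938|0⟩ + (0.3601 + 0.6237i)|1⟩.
-0.6938|0⟩ + (-0.3601 - 0.6237i)|1⟩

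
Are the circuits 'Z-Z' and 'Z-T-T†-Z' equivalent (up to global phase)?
Yes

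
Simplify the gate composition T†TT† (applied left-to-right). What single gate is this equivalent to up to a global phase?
T†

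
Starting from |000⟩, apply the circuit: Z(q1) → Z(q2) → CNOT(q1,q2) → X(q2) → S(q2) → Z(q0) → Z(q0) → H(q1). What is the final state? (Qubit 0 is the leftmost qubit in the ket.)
(1/√2)i|001⟩ + (1/√2)i|011⟩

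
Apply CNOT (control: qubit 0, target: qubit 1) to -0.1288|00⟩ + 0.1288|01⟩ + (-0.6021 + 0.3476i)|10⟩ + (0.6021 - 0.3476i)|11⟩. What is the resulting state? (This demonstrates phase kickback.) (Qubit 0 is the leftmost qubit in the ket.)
-0.1288|00⟩ + 0.1288|01⟩ + (0.6021 - 0.3476i)|10⟩ + (-0.6021 + 0.3476i)|11⟩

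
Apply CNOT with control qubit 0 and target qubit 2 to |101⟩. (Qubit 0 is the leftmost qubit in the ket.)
|100⟩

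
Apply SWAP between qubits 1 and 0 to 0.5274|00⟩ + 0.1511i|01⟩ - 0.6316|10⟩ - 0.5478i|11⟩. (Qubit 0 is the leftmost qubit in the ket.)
0.5274|00⟩ - 0.6316|01⟩ + 0.1511i|10⟩ - 0.5478i|11⟩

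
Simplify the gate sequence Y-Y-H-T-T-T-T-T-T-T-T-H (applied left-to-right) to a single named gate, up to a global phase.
I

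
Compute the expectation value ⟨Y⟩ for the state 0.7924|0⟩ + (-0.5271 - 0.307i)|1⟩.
-0.4865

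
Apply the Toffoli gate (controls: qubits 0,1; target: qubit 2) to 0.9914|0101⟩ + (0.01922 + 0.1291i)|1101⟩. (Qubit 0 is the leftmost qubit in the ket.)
0.9914|0101⟩ + (0.01922 + 0.1291i)|1111⟩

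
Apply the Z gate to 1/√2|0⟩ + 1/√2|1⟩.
1/√2|0⟩ - 1/√2|1⟩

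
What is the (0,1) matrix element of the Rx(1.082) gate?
-0.515i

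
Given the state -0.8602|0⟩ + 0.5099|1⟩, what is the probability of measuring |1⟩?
0.26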